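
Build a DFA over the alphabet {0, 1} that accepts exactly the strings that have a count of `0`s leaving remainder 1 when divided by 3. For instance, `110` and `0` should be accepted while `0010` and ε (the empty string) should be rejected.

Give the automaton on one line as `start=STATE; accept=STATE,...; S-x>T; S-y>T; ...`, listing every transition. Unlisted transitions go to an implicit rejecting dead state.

The only thing that matters is how many `0`s have appeared, reduced mod 3. Use one state per residue: A for 0, …, C for 2. Reading `0` moves to the next residue; anything else stays put. B is accepting.
A 3-state machine:
       0  1 
>  A   B  A 
 * B   C  B 
   C   A  C 
(> = start, * = accepting)

start=A; accept=B; A-0>B; A-1>A; B-0>C; B-1>B; C-0>A; C-1>C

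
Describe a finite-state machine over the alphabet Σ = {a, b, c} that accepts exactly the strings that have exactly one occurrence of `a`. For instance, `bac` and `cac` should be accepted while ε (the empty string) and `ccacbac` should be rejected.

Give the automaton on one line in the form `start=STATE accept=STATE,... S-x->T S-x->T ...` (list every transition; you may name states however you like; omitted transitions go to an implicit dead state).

start=q0 accept=q1 q0-a->q1 q0-b->q0 q0-c->q0 q1-a->q2 q1-b->q1 q1-c->q1 q2-a->q2 q2-b->q2 q2-c->q2

Count `a`s, saturating at 2: state q0 means no `a` yet, q1 means one `a` seen, q2 means more than one. Each `a` increments (capped at q2); other symbols loop. Accept from {q1}.
        a   b   c  
>  q0   q1  q0  q0 
 * q1   q2  q1  q1 
   q2   q2  q2  q2 
(> = start, * = accepting)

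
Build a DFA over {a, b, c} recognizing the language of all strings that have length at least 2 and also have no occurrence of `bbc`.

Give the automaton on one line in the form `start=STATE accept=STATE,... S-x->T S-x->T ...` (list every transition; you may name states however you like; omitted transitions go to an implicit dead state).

start=S0 accept=S3,S4,S5,S6,S7,S8 S0-a->S1 S0-b->S2 S0-c->S1 S1-a->S3 S1-b->S4 S1-c->S3 S2-a->S3 S2-b->S5 S2-c->S3 S3-a->S6 S3-b->S7 S3-c->S6 S4-a->S6 S4-b->S8 S4-c->S6 S5-a->S6 S5-b->S8 S5-c->S9 S6-a->S6 S6-b->S7 S6-c->S6 S7-a->S6 S7-b->S8 S7-c->S6 S8-a->S6 S8-b->S8 S8-c->S9 S9-a->S9 S9-b->S9 S9-c->S9

Handle the two conditions separately and then intersect. The first has 4 states tracking the input length, saturating at 3; the second has 4 states tracking partial matches of the forbidden pattern `bbc`. A product state is a pair (one from each), accepting exactly when both do.
A 10-state machine:
        a   b   c  
>  S0   S1  S2  S1 
   S1   S3  S4  S3 
   S2   S3  S5  S3 
 * S3   S6  S7  S6 
 * S4   S6  S8  S6 
 * S5   S6  S8  S9 
 * S6   S6  S7  S6 
 * S7   S6  S8  S6 
 * S8   S6  S8  S9 
   S9   S9  S9  S9 
(> = start, * = accepting)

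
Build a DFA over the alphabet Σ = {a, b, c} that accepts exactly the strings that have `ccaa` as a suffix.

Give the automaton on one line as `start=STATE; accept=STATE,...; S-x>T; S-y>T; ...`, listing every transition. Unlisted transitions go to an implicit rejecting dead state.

Let each state record the length of the longest suffix of the input read so far that is also a prefix of `ccaa`. S1 means the last symbol is `c`; S2 means the last 2 symbols are `cc`; S3 means the last 3 symbols are `cca`; S4 means the last 4 symbols are `ccaa`. Accept only at S4, where the string currently ends in `ccaa`.
        a   b   c  
>  S0   S0  S0  S1 
   S1   S0  S0  S2 
   S2   S3  S0  S2 
   S3   S4  S0  S1 
 * S4   S0  S0  S1 
(> = start, * = accepting)

start=S0; accept=S4; S0-a>S0; S0-b>S0; S0-c>S1; S1-a>S0; S1-b>S0; S1-c>S2; S2-a>S3; S2-b>S0; S2-c>S2; S3-a>S4; S3-b>S0; S3-c>S1; S4-a>S0; S4-b>S0; S4-c>S1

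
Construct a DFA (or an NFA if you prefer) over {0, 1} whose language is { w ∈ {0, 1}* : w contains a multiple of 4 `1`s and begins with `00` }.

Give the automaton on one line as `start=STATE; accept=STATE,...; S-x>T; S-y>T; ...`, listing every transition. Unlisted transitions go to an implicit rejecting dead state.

Handle the two conditions separately and then intersect. The first has 4 states tracking the count of `1`s modulo 4; the second has 4 states tracking whether the input so far still matches the prefix `00`. A product state is a pair (one from each), accepting exactly when both do.
10 states suffice.
        0   1  
>  q0   q1  q2 
   q1   q3  q2 
   q2   q2  q4 
 * q3   q3  q5 
   q4   q4  q6 
   q5   q5  q7 
   q6   q6  q8 
   q7   q7  q9 
   q8   q8  q2 
   q9   q9  q3 
(> = start, * = accepting)

start=q0; accept=q3; q0-0>q1; q0-1>q2; q1-0>q3; q1-1>q2; q2-0>q2; q2-1>q4; q3-0>q3; q3-1>q5; q4-0>q4; q4-1>q6; q5-0>q5; q5-1>q7; q6-0>q6; q6-1>q8; q7-0>q7; q7-1>q9; q8-0>q8; q8-1>q2; q9-0>q9; q9-1>q3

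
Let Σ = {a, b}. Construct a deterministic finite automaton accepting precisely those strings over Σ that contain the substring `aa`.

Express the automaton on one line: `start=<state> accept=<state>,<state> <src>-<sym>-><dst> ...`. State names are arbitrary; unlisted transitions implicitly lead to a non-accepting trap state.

Track how much of `aa` has been matched so far: state q0 is no progress, q2 is the absorbing accept state reached once `aa` has occurred. Intermediate states record partial matches; on a mismatch, fall back to the longest reusable overlap.
A 3-state machine:
        a   b  
>  q0   q1  q0 
   q1   q2  q0 
 * q2   q2  q2 
(> = start, * = accepting)

start=q0 accept=q2 q0-a->q1 q0-b->q0 q1-a->q2 q1-b->q0 q2-a->q2 q2-b->q2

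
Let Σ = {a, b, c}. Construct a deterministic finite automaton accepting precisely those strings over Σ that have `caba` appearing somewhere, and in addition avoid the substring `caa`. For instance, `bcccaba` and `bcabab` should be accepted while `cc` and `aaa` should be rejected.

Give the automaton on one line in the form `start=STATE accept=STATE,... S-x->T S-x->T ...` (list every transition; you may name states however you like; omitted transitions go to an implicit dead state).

Run two small machines in parallel and take their product. The first has 5 states tracking whether and how much of `caba` has been seen; the second has 4 states tracking partial matches of the forbidden pattern `caa`. A product state is a pair (one from each), accepting exactly when both do. Minimizing collapses redundant product states.
        a   b   c  
>  q0   q0  q0  q1 
   q1   q2  q0  q1 
   q2   q3  q4  q1 
   q3   q3  q3  q3 
   q4   q5  q0  q1 
 * q5   q5  q5  q6 
 * q6   q7  q5  q6 
 * q7   q3  q5  q6 
(> = start, * = accepting)

start=q0 accept=q5,q6,q7 q0-a->q0 q0-b->q0 q0-c->q1 q1-a->q2 q1-b->q0 q1-c->q1 q2-a->q3 q2-b->q4 q2-c->q1 q3-a->q3 q3-b->q3 q3-c->q3 q4-a->q5 q4-b->q0 q4-c->q1 q5-a->q5 q5-b->q5 q5-c->q6 q6-a->q7 q6-b->q5 q6-c->q6 q7-a->q3 q7-b->q5 q7-c->q6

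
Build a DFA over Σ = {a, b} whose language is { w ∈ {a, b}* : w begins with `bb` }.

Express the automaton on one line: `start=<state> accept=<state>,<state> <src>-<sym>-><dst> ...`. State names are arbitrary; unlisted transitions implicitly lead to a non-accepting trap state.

Walk along `bb` while the input agrees: from q0 take `b` to q1, and so on. Any deviation drops to the rejecting sink q3. Once q2 is reached the prefix is confirmed and every continuation is accepted.
4 states suffice.
        a   b  
>  q0   q3  q1 
   q1   q3  q2 
 * q2   q2  q2 
   q3   q3  q3 
(> = start, * = accepting)

start=q0 accept=q2 q0-a->q3 q0-b->q1 q1-a->q3 q1-b->q2 q2-a->q2 q2-b->q2 q3-a->q3 q3-b->q3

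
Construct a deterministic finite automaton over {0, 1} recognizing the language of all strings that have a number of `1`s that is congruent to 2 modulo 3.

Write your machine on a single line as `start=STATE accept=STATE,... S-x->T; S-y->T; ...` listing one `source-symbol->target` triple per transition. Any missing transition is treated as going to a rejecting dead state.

The only thing that matters is how many `1`s have appeared, reduced mod 3. Use one state per residue: s0 for 0, …, s2 for 2. Reading `1` moves to the next residue; anything else stays put. s2 is accepting.
A 3-state machine:
        0   1  
>  s0   s0  s1 
   s1   s1  s2 
 * s2   s2  s0 
(> = start, * = accepting)

start=s0; accept=s2; s0-0->s0; s0-1->s1; s1-0->s1; s1-1->s2; s2-0->s2; s2-1->s0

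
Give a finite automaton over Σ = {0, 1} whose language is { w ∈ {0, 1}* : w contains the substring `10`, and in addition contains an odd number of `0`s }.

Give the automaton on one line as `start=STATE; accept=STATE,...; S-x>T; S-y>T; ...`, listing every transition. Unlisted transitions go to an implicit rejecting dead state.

Handle the two conditions separately and then intersect. One (3 states) tracks whether and how much of `10` has been seen; the other (2 states) tracks the count of `0`s modulo 2. Each combined state is a pair, one component from each; accept when both components accept. Minimizing collapses redundant product states.
A 5-state machine:
        0   1  
>  q0   q1  q2 
   q1   q0  q3 
   q2   q4  q2 
   q3   q2  q3 
 * q4   q2  q4 
(> = start, * = accepting)

start=q0; accept=q4; q0-0>q1; q0-1>q2; q1-0>q0; q1-1>q3; q2-0>q4; q2-1>q2; q3-0>q2; q3-1>q3; q4-0>q2; q4-1>q4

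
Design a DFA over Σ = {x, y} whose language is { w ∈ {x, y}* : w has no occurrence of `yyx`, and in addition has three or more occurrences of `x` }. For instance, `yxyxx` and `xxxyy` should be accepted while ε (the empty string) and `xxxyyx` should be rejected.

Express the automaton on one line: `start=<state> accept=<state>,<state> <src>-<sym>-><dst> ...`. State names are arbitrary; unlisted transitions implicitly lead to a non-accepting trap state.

Handle the two conditions separately and then intersect. One (4 states) tracks partial matches of the forbidden pattern `yyx`; the other (5 states) tracks the count of `x`s, saturating at 4. Each combined state is a pair, one component from each; accept when both components accept. After merging equivalent states the machine shrinks.
10 states suffice.
        x   y  
>  S0   S1  S2 
   S1   S3  S4 
   S2   S1  S5 
   S3   S6  S7 
   S4   S3  S5 
   S5   S5  S5 
 * S6   S6  S8 
   S7   S6  S5 
 * S8   S6  S9 
 * S9   S5  S9 
(> = start, * = accepting)

start=S0 accept=S6,S8,S9 S0-x->S1 S0-y->S2 S1-x->S3 S1-y->S4 S2-x->S1 S2-y->S5 S3-x->S6 S3-y->S7 S4-x->S3 S4-y->S5 S5-x->S5 S5-y->S5 S6-x->S6 S6-y->S8 S7-x->S6 S7-y->S5 S8-x->S6 S8-y->S9 S9-x->S5 S9-y->S9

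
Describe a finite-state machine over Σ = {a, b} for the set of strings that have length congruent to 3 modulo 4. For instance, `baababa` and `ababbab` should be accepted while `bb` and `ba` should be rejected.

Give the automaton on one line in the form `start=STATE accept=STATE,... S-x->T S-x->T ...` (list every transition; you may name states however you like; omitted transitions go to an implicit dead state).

Only the length mod 4 matters, so use a 4-cycle: from any state, every input symbol moves to the next state, wrapping s3 back to s0. Mark s3 accepting.
A 4-state machine:
        a   b  
>  s0   s1  s1 
   s1   s2  s2 
   s2   s3  s3 
 * s3   s0  s0 
(> = start, * = accepting)

start=s0 accept=s3 s0-a->s1 s0-b->s1 s1-a->s2 s1-b->s2 s2-a->s3 s2-b->s3 s3-a->s0 s3-b->s0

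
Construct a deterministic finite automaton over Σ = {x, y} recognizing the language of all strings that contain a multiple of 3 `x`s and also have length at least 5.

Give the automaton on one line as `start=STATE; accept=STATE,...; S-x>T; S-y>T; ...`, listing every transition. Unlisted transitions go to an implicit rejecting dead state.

Build one automaton per condition and run them in lockstep. One (3 states) tracks the count of `x`s modulo 3; the other (7 states) tracks the input length, saturating at 6. Each combined state is a pair, one component from each; accept when both components accept. Equivalent product states are then merged.
With 12 states:
       x  y 
>  A   B  C 
   B   D  E 
   C   E  F 
   D   G  H 
   E   H  I 
   F   I  G 
   G   I  J 
   H   J  K 
   I   K  I 
   J   I  L 
   K   L  K 
 * L   I  L 
(> = start, * = accepting)

start=A; accept=L; A-x>B; A-y>C; B-x>D; B-y>E; C-x>E; C-y>F; D-x>G; D-y>H; E-x>H; E-y>I; F-x>I; F-y>G; G-x>I; G-y>J; H-x>J; H-y>K; I-x>K; I-y>I; J-x>I; J-y>L; K-x>L; K-y>K; L-x>I; L-y>L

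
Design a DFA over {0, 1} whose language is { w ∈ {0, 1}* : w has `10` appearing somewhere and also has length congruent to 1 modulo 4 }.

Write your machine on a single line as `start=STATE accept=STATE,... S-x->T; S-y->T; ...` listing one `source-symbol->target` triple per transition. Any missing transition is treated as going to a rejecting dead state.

start=S0; accept=S11; S0-0->S1; S0-1->S2; S1-0->S3; S1-1->S4; S2-0->S5; S2-1->S4; S3-0->S6; S3-1->S7; S4-0->S8; S4-1->S7; S5-0->S8; S5-1->S8; S6-0->S0; S6-1->S9; S7-0->S10; S7-1->S9; S8-0->S10; S8-1->S10; S9-0->S11; S9-1->S2; S10-0->S11; S10-1->S11; S11-0->S5; S11-1->S5

Build one automaton per condition and run them in lockstep. One (3 states) tracks whether and how much of `10` has been seen; the other (4 states) tracks the input length modulo 4. Each combined state is a pair, one component from each; accept when both components accept.
          0    1  
>  S0     S1   S2 
   S1     S3   S4 
   S2     S5   S4 
   S3     S6   S7 
   S4     S8   S7 
   S5     S8   S8 
   S6     S0   S9 
   S7    S10   S9 
   S8    S10  S10 
   S9    S11   S2 
   S10   S11  S11 
 * S11    S5   S5 
(> = start, * = accepting)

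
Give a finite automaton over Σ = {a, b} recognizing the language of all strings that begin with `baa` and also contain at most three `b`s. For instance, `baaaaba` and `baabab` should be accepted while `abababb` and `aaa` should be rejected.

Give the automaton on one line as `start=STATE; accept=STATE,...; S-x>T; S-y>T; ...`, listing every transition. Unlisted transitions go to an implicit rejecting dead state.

start=s0; accept=s6,s8,s10; s0-a>s1; s0-b>s2; s1-a>s1; s1-b>s3; s2-a>s4; s2-b>s5; s3-a>s3; s3-b>s5; s4-a>s6; s4-b>s5; s5-a>s5; s5-b>s7; s6-a>s6; s6-b>s8; s7-a>s7; s7-b>s9; s8-a>s8; s8-b>s10; s9-a>s9; s9-b>s9; s10-a>s10; s10-b>s11; s11-a>s11; s11-b>s11

Build one automaton per condition and run them in lockstep. One (5 states) tracks whether the input so far still matches the prefix `baa`; the other (5 states) tracks the count of `b`s, saturating at 4. Each combined state is a pair, one component from each; accept when both components accept.
          a    b  
>  s0     s1   s2 
   s1     s1   s3 
   s2     s4   s5 
   s3     s3   s5 
   s4     s6   s5 
   s5     s5   s7 
 * s6     s6   s8 
   s7     s7   s9 
 * s8     s8  s10 
   s9     s9   s9 
 * s10   s10  s11 
   s11   s11  s11 
(> = start, * = accepting)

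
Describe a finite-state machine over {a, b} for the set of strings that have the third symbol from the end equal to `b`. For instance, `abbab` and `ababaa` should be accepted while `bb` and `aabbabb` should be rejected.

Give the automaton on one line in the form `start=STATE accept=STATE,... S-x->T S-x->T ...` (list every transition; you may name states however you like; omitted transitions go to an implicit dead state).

start=q0 accept=q11,q12,q13,q14 q0-a->q1 q0-b->q2 q1-a->q3 q1-b->q4 q2-a->q5 q2-b->q6 q3-a->q7 q3-b->q8 q4-a->q9 q4-b->q10 q5-a->q11 q5-b->q12 q6-a->q13 q6-b->q14 q7-a->q7 q7-b->q8 q8-a->q9 q8-b->q10 q9-a->q11 q9-b->q12 q10-a->q13 q10-b->q14 q11-a->q7 q11-b->q8 q12-a->q9 q12-b->q10 q13-a->q11 q13-b->q12 q14-a->q13 q14-b->q14

A DFA must remember the last 3 symbols (since which symbol is third-to-last isn't known until the input ends). Use one state per possible window of the last ≤3 symbols; accept from those whose window starts with `b`.
A 15-state machine:
          a    b  
>  q0     q1   q2 
   q1     q3   q4 
   q2     q5   q6 
   q3     q7   q8 
   q4     q9  q10 
   q5    q11  q12 
   q6    q13  q14 
   q7     q7   q8 
   q8     q9  q10 
   q9    q11  q12 
   q10   q13  q14 
 * q11    q7   q8 
 * q12    q9  q10 
 * q13   q11  q12 
 * q14   q13  q14 
(> = start, * = accepting)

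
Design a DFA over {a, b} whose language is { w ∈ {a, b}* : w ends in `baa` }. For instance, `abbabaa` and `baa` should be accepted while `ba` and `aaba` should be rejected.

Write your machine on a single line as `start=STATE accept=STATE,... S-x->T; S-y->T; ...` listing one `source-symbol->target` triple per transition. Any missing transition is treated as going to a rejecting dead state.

Let each state record the length of the longest suffix of the input read so far that is also a prefix of `baa`. s1 means the last symbol is `b`; s2 means the last 2 symbols are `ba`; s3 means the last 3 symbols are `baa`. Accept only at s3, where the string currently ends in `baa`.
A 4-state machine:
        a   b  
>  s0   s0  s1 
   s1   s2  s1 
   s2   s3  s1 
 * s3   s0  s1 
(> = start, * = accepting)

start=s0; accept=s3; s0-a->s0; s0-b->s1; s1-a->s2; s1-b->s1; s2-a->s3; s2-b->s1; s3-a->s0; s3-b->s1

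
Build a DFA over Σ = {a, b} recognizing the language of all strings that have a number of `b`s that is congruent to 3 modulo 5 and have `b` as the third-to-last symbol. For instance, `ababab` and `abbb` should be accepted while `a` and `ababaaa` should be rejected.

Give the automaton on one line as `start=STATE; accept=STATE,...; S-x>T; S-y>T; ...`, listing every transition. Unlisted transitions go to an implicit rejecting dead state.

start=q0; accept=q6,q9,q10,q14; q0-a>q0; q0-b>q1; q1-a>q2; q1-b>q3; q2-a>q2; q2-b>q4; q3-a>q5; q3-b>q6; q4-a>q5; q4-b>q7; q5-a>q8; q5-b>q9; q6-a>q10; q6-b>q11; q7-a>q10; q7-b>q11; q8-a>q8; q8-b>q12; q9-a>q13; q9-b>q11; q10-a>q14; q10-b>q11; q11-a>q11; q11-b>q0; q12-a>q13; q12-b>q11; q13-a>q14; q13-b>q11; q14-a>q15; q14-b>q11; q15-a>q15; q15-b>q11

Build one automaton per condition and run them in lockstep. The first has 5 states tracking the count of `b`s modulo 5; the second has 15 states tracking the last 3 symbols read. A product state is a pair (one from each), accepting exactly when both do. Equivalent product states are then merged.
With 16 states:
          a    b  
>  q0     q0   q1 
   q1     q2   q3 
   q2     q2   q4 
   q3     q5   q6 
   q4     q5   q7 
   q5     q8   q9 
 * q6    q10  q11 
   q7    q10  q11 
   q8     q8  q12 
 * q9    q13  q11 
 * q10   q14  q11 
   q11   q11   q0 
   q12   q13  q11 
   q13   q14  q11 
 * q14   q15  q11 
   q15   q15  q11 
(> = start, * = accepting)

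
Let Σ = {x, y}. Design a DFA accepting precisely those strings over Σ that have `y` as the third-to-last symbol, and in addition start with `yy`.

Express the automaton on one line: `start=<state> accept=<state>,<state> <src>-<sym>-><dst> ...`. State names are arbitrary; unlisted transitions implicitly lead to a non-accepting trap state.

Run two small machines in parallel and take their product. One (15 states) tracks the last 3 symbols read; the other (4 states) tracks whether the input so far still matches the prefix `yy`. Each combined state is a pair, one component from each; accept when both components accept.
With 23 states:
       x  y 
>  A   B  C 
   B   D  E 
   C   F  G 
   D   H  I 
   E   J  K 
   F   L  M 
   G   N  O 
   H   H  I 
   I   J  K 
   J   L  M 
   K   P  Q 
   L   H  I 
   M   J  K 
 * N   R  S 
 * O   N  O 
   P   L  M 
   Q   P  Q 
 * R   T  U 
 * S   V  W 
   T   T  U 
   U   V  W 
   V   R  S 
   W   N  O 
(> = start, * = accepting)

start=A accept=N,O,R,S A-x->B A-y->C B-x->D B-y->E C-x->F C-y->G D-x->H D-y->I E-x->J E-y->K F-x->L F-y->M G-x->N G-y->O H-x->H H-y->I I-x->J I-y->K J-x->L J-y->M K-x->P K-y->Q L-x->H L-y->I M-x->J M-y->K N-x->R N-y->S O-x->N O-y->O P-x->L P-y->M Q-x->P Q-y->Q R-x->T R-y->U S-x->V S-y->W T-x->T T-y->U U-x->V U-y->W V-x->R V-y->S W-x->N W-y->O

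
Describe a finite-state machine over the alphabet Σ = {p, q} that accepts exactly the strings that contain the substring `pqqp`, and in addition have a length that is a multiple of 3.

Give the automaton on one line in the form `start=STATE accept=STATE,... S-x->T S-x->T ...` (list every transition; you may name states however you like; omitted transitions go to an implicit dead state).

start=A accept=O A-p->B A-q->C B-p->D B-q->E C-p->D C-q->F D-p->G D-q->H E-p->G E-q->I F-p->G F-q->A G-p->B G-q->J H-p->B H-q->K I-p->L I-q->C J-p->D J-q->M K-p->N K-q->F L-p->N L-q->N M-p->O M-q->A N-p->O N-q->O O-p->L O-q->L

Run two small machines in parallel and take their product. One (5 states) tracks whether and how much of `pqqp` has been seen; the other (3 states) tracks the input length modulo 3. Each combined state is a pair, one component from each; accept when both components accept.
15 states suffice.
       p  q 
>  A   B  C 
   B   D  E 
   C   D  F 
   D   G  H 
   E   G  I 
   F   G  A 
   G   B  J 
   H   B  K 
   I   L  C 
   J   D  M 
   K   N  F 
   L   N  N 
   M   O  A 
   N   O  O 
 * O   L  L 
(> = start, * = accepting)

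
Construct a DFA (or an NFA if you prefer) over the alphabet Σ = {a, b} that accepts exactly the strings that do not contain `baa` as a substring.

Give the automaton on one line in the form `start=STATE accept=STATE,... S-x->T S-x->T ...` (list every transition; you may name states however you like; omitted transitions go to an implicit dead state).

start=s0 accept=s0,s1,s2 s0-a->s0 s0-b->s1 s1-a->s2 s1-b->s1 s2-a->s3 s2-b->s1 s3-a->s3 s3-b->s3

Track partial matches of the forbidden pattern `baa`. State s3 is a dead state reached once `baa` has occurred; every other state accepts. s0 means no part of `baa` is currently matched.
        a   b  
>* s0   s0  s1 
 * s1   s2  s1 
 * s2   s3  s1 
   s3   s3  s3 
(> = start, * = accepting)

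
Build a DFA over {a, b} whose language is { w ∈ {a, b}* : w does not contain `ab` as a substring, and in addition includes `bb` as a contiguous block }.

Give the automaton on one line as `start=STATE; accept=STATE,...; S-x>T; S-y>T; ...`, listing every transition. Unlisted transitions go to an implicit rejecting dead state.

Run two small machines in parallel and take their product. One (3 states) tracks partial matches of the forbidden pattern `ab`; the other (3 states) tracks whether and how much of `bb` has been seen. Each combined state is a pair, one component from each; accept when both components accept. Minimizing collapses redundant product states.
        a   b  
>  q0   q1  q2 
   q1   q1  q1 
   q2   q1  q3 
 * q3   q4  q3 
 * q4   q4  q1 
(> = start, * = accepting)

start=q0; accept=q3,q4; q0-a>q1; q0-b>q2; q1-a>q1; q1-b>q1; q2-a>q1; q2-b>q3; q3-a>q4; q3-b>q3; q4-a>q4; q4-b>q1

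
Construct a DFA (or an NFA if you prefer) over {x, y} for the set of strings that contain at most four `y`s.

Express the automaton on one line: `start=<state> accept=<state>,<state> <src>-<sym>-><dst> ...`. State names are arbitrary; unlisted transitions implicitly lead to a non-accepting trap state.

Count `y`s, saturating at 5: states S0 through S4 mean 0 through 4 `y`s seen; S5 means more than 4. Each `y` increments (capped at S5); other symbols loop. Accept from {S0, S1, S2, S3, S4}.
With 6 states:
        x   y  
>* S0   S0  S1 
 * S1   S1  S2 
 * S2   S2  S3 
 * S3   S3  S4 
 * S4   S4  S5 
   S5   S5  S5 
(> = start, * = accepting)

start=S0 accept=S0,S1,S2,S3,S4 S0-x->S0 S0-y->S1 S1-x->S1 S1-y->S2 S2-x->S2 S2-y->S3 S3-x->S3 S3-y->S4 S4-x->S4 S4-y->S5 S5-x->S5 S5-y->S5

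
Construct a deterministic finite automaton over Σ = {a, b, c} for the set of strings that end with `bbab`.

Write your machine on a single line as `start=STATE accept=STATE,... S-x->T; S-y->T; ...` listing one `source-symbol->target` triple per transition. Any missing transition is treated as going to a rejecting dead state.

start=s0; accept=s4; s0-a->s0; s0-b->s1; s0-c->s0; s1-a->s0; s1-b->s2; s1-c->s0; s2-a->s3; s2-b->s2; s2-c->s0; s3-a->s0; s3-b->s4; s3-c->s0; s4-a->s0; s4-b->s2; s4-c->s0

Remember how much of `bbab` the current input suffix matches. State s0 means no match yet; s1 means the last symbol is `b`; s2 means the last 2 symbols are `bb`; s3 means the last 3 symbols are `bba`; s4 means the last 4 symbols are `bbab`. Only s4 accepts. On a mismatch, fall back to the longest proper suffix that is still a prefix of `bbab`.
With 5 states:
        a   b   c  
>  s0   s0  s1  s0 
   s1   s0  s2  s0 
   s2   s3  s2  s0 
   s3   s0  s4  s0 
 * s4   s0  s2  s0 
(> = start, * = accepting)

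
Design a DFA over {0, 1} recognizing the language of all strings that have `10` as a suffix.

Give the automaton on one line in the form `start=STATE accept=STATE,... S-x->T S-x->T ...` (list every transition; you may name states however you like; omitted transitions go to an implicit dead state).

start=q0 accept=q2 q0-0->q0 q0-1->q1 q1-0->q2 q1-1->q1 q2-0->q0 q2-1->q1

Let each state record the length of the longest suffix of the input read so far that is also a prefix of `10`. q1 means the last symbol is `1`; q2 means the last 2 symbols are `10`. Accept only at q2, where the string currently ends in `10`.
        0   1  
>  q0   q0  q1 
   q1   q2  q1 
 * q2   q0  q1 
(> = start, * = accepting)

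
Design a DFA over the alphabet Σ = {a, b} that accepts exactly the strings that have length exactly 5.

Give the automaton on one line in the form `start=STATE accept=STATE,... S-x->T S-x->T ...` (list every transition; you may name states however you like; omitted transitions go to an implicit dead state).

Count input length up to 6: every symbol moves from s0 toward s6, which means 'more than 5' and absorbs. Accept from {s5}.
7 states suffice.
        a   b  
>  s0   s1  s1 
   s1   s2  s2 
   s2   s3  s3 
   s3   s4  s4 
   s4   s5  s5 
 * s5   s6  s6 
   s6   s6  s6 
(> = start, * = accepting)

start=s0 accept=s5 s0-a->s1 s0-b->s1 s1-a->s2 s1-b->s2 s2-a->s3 s2-b->s3 s3-a->s4 s3-b->s4 s4-a->s5 s4-b->s5 s5-a->s6 s5-b->s6 s6-a->s6 s6-b->s6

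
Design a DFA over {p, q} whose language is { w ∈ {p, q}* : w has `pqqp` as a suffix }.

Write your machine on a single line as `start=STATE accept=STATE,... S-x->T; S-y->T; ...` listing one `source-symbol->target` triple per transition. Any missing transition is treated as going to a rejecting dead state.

Let each state record the length of the longest suffix of the input read so far that is also a prefix of `pqqp`. S1 means the last symbol is `p`; S2 means the last 2 symbols are `pq`; S3 means the last 3 symbols are `pqq`; S4 means the last 4 symbols are `pqqp`. Accept only at S4, where the string currently ends in `pqqp`.
        p   q  
>  S0   S1  S0 
   S1   S1  S2 
   S2   S1  S3 
   S3   S4  S0 
 * S4   S1  S2 
(> = start, * = accepting)

start=S0; accept=S4; S0-p->S1; S0-q->S0; S1-p->S1; S1-q->S2; S2-p->S1; S2-q->S3; S3-p->S4; S3-q->S0; S4-p->S1; S4-q->S2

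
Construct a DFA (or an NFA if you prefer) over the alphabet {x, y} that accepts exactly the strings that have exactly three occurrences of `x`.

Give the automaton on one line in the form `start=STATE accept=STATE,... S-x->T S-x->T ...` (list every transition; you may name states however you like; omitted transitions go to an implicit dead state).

start=q0 accept=q3 q0-x->q1 q0-y->q0 q1-x->q2 q1-y->q1 q2-x->q3 q2-y->q2 q3-x->q4 q3-y->q3 q4-x->q4 q4-y->q4

Only the number of `x`s matters, and only up to 4. Make a chain q0 → q1 → q2 → q3 → q4 advanced by each `x` (with q4 absorbing); every other symbol self-loops. The accepting set is {q3}.
        x   y  
>  q0   q1  q0 
   q1   q2  q1 
   q2   q3  q2 
 * q3   q4  q3 
   q4   q4  q4 
(> = start, * = accepting)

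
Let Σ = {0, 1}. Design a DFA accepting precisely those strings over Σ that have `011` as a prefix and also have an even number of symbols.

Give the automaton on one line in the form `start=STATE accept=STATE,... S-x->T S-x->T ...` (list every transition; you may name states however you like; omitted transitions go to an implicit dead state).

start=q0 accept=q6 q0-0->q1 q0-1->q2 q1-0->q3 q1-1->q4 q2-0->q3 q2-1->q3 q3-0->q2 q3-1->q2 q4-0->q2 q4-1->q5 q5-0->q6 q5-1->q6 q6-0->q5 q6-1->q5

Handle the two conditions separately and then intersect. One (5 states) tracks whether the input so far still matches the prefix `011`; the other (2 states) tracks the input length modulo 2. Each combined state is a pair, one component from each; accept when both components accept.
        0   1  
>  q0   q1  q2 
   q1   q3  q4 
   q2   q3  q3 
   q3   q2  q2 
   q4   q2  q5 
   q5   q6  q6 
 * q6   q5  q5 
(> = start, * = accepting)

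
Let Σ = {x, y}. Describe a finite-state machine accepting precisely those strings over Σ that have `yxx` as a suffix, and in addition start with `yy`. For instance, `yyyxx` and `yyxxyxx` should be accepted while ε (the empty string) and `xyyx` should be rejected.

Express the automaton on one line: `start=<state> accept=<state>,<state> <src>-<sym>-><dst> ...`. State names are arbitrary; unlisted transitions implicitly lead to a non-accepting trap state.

Build one automaton per condition and run them in lockstep. One (4 states) tracks how much of the suffix `yxx` has currently been matched; the other (4 states) tracks whether the input so far still matches the prefix `yy`. Each combined state is a pair, one component from each; accept when both components accept. Equivalent product states are then merged.
With 7 states:
        x   y  
>  q0   q1  q2 
   q1   q1  q1 
   q2   q1  q3 
   q3   q4  q3 
   q4   q5  q3 
 * q5   q6  q3 
   q6   q6  q3 
(> = start, * = accepting)

start=q0 accept=q5 q0-x->q1 q0-y->q2 q1-x->q1 q1-y->q1 q2-x->q1 q2-y->q3 q3-x->q4 q3-y->q3 q4-x->q5 q4-y->q3 q5-x->q6 q5-y->q3 q6-x->q6 q6-y->q3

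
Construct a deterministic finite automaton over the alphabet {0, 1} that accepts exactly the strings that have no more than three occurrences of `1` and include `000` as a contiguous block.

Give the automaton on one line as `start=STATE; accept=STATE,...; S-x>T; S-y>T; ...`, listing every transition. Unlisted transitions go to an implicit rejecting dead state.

start=s0; accept=s6,s10,s14,s16; s0-0>s1; s0-1>s2; s1-0>s3; s1-1>s2; s2-0>s4; s2-1>s5; s3-0>s6; s3-1>s2; s4-0>s7; s4-1>s5; s5-0>s8; s5-1>s9; s6-0>s6; s6-1>s10; s7-0>s10; s7-1>s5; s8-0>s11; s8-1>s9; s9-0>s12; s9-1>s13; s10-0>s10; s10-1>s14; s11-0>s14; s11-1>s9; s12-0>s15; s12-1>s13; s13-0>s13; s13-1>s13; s14-0>s14; s14-1>s16; s15-0>s16; s15-1>s13; s16-0>s16; s16-1>s13

Build one automaton per condition and run them in lockstep. The first has 5 states tracking the count of `1`s, saturating at 4; the second has 4 states tracking whether and how much of `000` has been seen. A product state is a pair (one from each), accepting exactly when both do. Minimizing collapses redundant product states.
A 17-state machine:
          0    1  
>  s0     s1   s2 
   s1     s3   s2 
   s2     s4   s5 
   s3     s6   s2 
   s4     s7   s5 
   s5     s8   s9 
 * s6     s6  s10 
   s7    s10   s5 
   s8    s11   s9 
   s9    s12  s13 
 * s10   s10  s14 
   s11   s14   s9 
   s12   s15  s13 
   s13   s13  s13 
 * s14   s14  s16 
   s15   s16  s13 
 * s16   s16  s13 
(> = start, * = accepting)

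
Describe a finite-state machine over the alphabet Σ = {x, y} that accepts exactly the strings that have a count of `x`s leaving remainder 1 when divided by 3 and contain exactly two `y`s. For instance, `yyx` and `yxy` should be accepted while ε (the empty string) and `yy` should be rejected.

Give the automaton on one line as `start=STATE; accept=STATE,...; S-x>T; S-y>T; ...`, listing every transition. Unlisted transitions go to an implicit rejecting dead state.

Run two small machines in parallel and take their product. The first has 3 states tracking the count of `x`s modulo 3; the second has 4 states tracking the count of `y`s, saturating at 3. A product state is a pair (one from each), accepting exactly when both do. Equivalent product states are then merged.
With 10 states:
        x   y  
>  q0   q1  q2 
   q1   q3  q4 
   q2   q4  q5 
   q3   q0  q6 
   q4   q6  q7 
   q5   q7  q8 
   q6   q2  q9 
 * q7   q9  q8 
   q8   q8  q8 
   q9   q5  q8 
(> = start, * = accepting)

start=q0; accept=q7; q0-x>q1; q0-y>q2; q1-x>q3; q1-y>q4; q2-x>q4; q2-y>q5; q3-x>q0; q3-y>q6; q4-x>q6; q4-y>q7; q5-x>q7; q5-y>q8; q6-x>q2; q6-y>q9; q7-x>q9; q7-y>q8; q8-x>q8; q8-y>q8; q9-x>q5; q9-y>q8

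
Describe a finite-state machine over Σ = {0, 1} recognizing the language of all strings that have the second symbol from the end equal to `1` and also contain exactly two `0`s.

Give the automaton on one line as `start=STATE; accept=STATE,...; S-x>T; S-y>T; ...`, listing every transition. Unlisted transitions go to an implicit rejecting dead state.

Build one automaton per condition and run them in lockstep. The first has 7 states tracking the last 2 symbols read; the second has 4 states tracking the count of `0`s, saturating at 3. A product state is a pair (one from each), accepting exactly when both do.
15 states suffice.
       0  1 
>  A   B  C 
   B   D  E 
   C   F  G 
   D   H  I 
   E   J  K 
   F   D  E 
   G   F  G 
   H   H  L 
   I   M  N 
 * J   H  I 
   K   J  K 
   L   M  O 
   M   H  L 
 * N   M  N 
   O   M  O 
(> = start, * = accepting)

start=A; accept=J,N; A-0>B; A-1>C; B-0>D; B-1>E; C-0>F; C-1>G; D-0>H; D-1>I; E-0>J; E-1>K; F-0>D; F-1>E; G-0>F; G-1>G; H-0>H; H-1>L; I-0>M; I-1>N; J-0>H; J-1>I; K-0>J; K-1>K; L-0>M; L-1>O; M-0>H; M-1>L; N-0>M; N-1>N; O-0>M; O-1>O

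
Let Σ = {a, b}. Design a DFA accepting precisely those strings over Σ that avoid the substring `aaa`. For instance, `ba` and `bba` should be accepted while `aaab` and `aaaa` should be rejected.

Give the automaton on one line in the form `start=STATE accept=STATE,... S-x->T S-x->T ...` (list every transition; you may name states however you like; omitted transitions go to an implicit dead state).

Track partial matches of the forbidden pattern `aaa`. State s3 is a dead state reached once `aaa` has occurred; every other state accepts. s0 means no part of `aaa` is currently matched.
With 4 states:
        a   b  
>* s0   s1  s0 
 * s1   s2  s0 
 * s2   s3  s0 
   s3   s3  s3 
(> = start, * = accepting)

start=s0 accept=s0,s1,s2 s0-a->s1 s0-b->s0 s1-a->s2 s1-b->s0 s2-a->s3 s2-b->s0 s3-a->s3 s3-b->s3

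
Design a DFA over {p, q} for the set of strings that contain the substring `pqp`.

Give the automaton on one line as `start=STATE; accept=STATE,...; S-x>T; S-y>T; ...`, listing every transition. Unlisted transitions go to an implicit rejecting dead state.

States A..C record the length of the longest prefix of `pqp` that matches the current input suffix. Reaching D means `pqp` has been seen, and we stay there forever. Accept from D.
       p  q 
>  A   B  A 
   B   B  C 
   C   D  A 
 * D   D  D 
(> = start, * = accepting)

start=A; accept=D; A-p>B; A-q>A; B-p>B; B-q>C; C-p>D; C-q>A; D-p>D; D-q>D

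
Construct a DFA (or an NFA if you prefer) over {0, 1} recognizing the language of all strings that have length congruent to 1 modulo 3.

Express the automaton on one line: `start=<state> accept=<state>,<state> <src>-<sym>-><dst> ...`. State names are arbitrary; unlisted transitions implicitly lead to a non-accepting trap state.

Only the length mod 3 matters, so use a 3-cycle: from any state, every input symbol moves to the next state, wrapping S2 back to S0. Mark S1 accepting.
3 states suffice.
        0   1  
>  S0   S1  S1 
 * S1   S2  S2 
   S2   S0  S0 
(> = start, * = accepting)

start=S0 accept=S1 S0-0->S1 S0-1->S1 S1-0->S2 S1-1->S2 S2-0->S0 S2-1->S0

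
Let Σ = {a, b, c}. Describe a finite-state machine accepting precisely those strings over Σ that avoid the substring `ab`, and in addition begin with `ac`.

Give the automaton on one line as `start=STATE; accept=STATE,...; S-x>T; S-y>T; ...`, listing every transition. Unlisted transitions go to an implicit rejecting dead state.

Run two small machines in parallel and take their product. The first has 3 states tracking partial matches of the forbidden pattern `ab`; the second has 4 states tracking whether the input so far still matches the prefix `ac`. A product state is a pair (one from each), accepting exactly when both do. Minimizing collapses redundant product states.
A 5-state machine:
        a   b   c  
>  q0   q1  q2  q2 
   q1   q2  q2  q3 
   q2   q2  q2  q2 
 * q3   q4  q3  q3 
 * q4   q4  q2  q3 
(> = start, * = accepting)

start=q0; accept=q3,q4; q0-a>q1; q0-b>q2; q0-c>q2; q1-a>q2; q1-b>q2; q1-c>q3; q2-a>q2; q2-b>q2; q2-c>q2; q3-a>q4; q3-b>q3; q3-c>q3; q4-a>q4; q4-b>q2; q4-c>q3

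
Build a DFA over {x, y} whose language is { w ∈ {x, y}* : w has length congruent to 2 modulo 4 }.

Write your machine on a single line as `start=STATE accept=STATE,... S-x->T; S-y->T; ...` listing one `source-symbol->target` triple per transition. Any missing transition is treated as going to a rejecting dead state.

start=S0; accept=S2; S0-x->S1; S0-y->S1; S1-x->S2; S1-y->S2; S2-x->S3; S2-y->S3; S3-x->S0; S3-y->S0

Count input length modulo 4: every symbol advances one step around the cycle S0 → S1 → S2 → S3 → S0. Accept at S2.
4 states suffice.
        x   y  
>  S0   S1  S1 
   S1   S2  S2 
 * S2   S3  S3 
   S3   S0  S0 
(> = start, * = accepting)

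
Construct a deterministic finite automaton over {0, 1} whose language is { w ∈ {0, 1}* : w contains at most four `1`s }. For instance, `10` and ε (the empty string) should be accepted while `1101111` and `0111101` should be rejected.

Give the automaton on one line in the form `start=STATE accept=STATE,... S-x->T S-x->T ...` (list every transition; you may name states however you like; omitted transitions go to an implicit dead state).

start=S0 accept=S0,S1,S2,S3,S4 S0-0->S0 S0-1->S1 S1-0->S1 S1-1->S2 S2-0->S2 S2-1->S3 S3-0->S3 S3-1->S4 S4-0->S4 S4-1->S5 S5-0->S5 S5-1->S5

Count `1`s, saturating at 5: states S0 through S4 mean 0 through 4 `1`s seen; S5 means more than 4. Each `1` increments (capped at S5); other symbols loop. Accept from {S0, S1, S2, S3, S4}.
With 6 states:
        0   1  
>* S0   S0  S1 
 * S1   S1  S2 
 * S2   S2  S3 
 * S3   S3  S4 
 * S4   S4  S5 
   S5   S5  S5 
(> = start, * = accepting)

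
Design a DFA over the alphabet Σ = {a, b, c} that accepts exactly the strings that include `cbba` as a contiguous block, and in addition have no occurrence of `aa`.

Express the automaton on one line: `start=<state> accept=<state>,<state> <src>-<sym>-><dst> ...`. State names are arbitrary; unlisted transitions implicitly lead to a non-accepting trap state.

Handle the two conditions separately and then intersect. The first has 5 states tracking whether and how much of `cbba` has been seen; the second has 3 states tracking partial matches of the forbidden pattern `aa`. A product state is a pair (one from each), accepting exactly when both do. Equivalent product states are then merged.
8 states suffice.
        a   b   c  
>  q0   q1  q0  q2 
   q1   q3  q0  q2 
   q2   q1  q4  q2 
   q3   q3  q3  q3 
   q4   q1  q5  q2 
   q5   q6  q0  q2 
 * q6   q3  q7  q7 
 * q7   q6  q7  q7 
(> = start, * = accepting)

start=q0 accept=q6,q7 q0-a->q1 q0-b->q0 q0-c->q2 q1-a->q3 q1-b->q0 q1-c->q2 q2-a->q1 q2-b->q4 q2-c->q2 q3-a->q3 q3-b->q3 q3-c->q3 q4-a->q1 q4-b->q5 q4-c->q2 q5-a->q6 q5-b->q0 q5-c->q2 q6-a->q3 q6-b->q7 q6-c->q7 q7-a->q6 q7-b->q7 q7-c->q7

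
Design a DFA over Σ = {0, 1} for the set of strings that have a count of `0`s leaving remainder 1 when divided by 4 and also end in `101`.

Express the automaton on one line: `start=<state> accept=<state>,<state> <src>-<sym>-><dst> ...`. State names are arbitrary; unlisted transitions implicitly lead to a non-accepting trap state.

start=q0 accept=q6 q0-0->q1 q0-1->q2 q1-0->q3 q1-1->q1 q2-0->q4 q2-1->q2 q3-0->q5 q3-1->q3 q4-0->q3 q4-1->q6 q5-0->q0 q5-1->q5 q6-0->q3 q6-1->q1

Build one automaton per condition and run them in lockstep. One (4 states) tracks the count of `0`s modulo 4; the other (4 states) tracks how much of the suffix `101` has currently been matched. Each combined state is a pair, one component from each; accept when both components accept. Equivalent product states are then merged.
A 7-state machine:
        0   1  
>  q0   q1  q2 
   q1   q3  q1 
   q2   q4  q2 
   q3   q5  q3 
   q4   q3  q6 
   q5   q0  q5 
 * q6   q3  q1 
(> = start, * = accepting)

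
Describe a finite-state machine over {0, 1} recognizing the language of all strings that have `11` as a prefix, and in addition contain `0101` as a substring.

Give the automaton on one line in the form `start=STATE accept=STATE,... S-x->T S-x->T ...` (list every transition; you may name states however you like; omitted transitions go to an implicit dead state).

Handle the two conditions separately and then intersect. One (4 states) tracks whether the input so far still matches the prefix `11`; the other (5 states) tracks whether and how much of `0101` has been seen. Each combined state is a pair, one component from each; accept when both components accept. Minimizing collapses redundant product states.
With 8 states:
        0   1  
>  s0   s1  s2 
   s1   s1  s1 
   s2   s1  s3 
   s3   s4  s3 
   s4   s4  s5 
   s5   s6  s3 
   s6   s4  s7 
 * s7   s7  s7 
(> = start, * = accepting)

start=s0 accept=s7 s0-0->s1 s0-1->s2 s1-0->s1 s1-1->s1 s2-0->s1 s2-1->s3 s3-0->s4 s3-1->s3 s4-0->s4 s4-1->s5 s5-0->s6 s5-1->s3 s6-0->s4 s6-1->s7 s7-0->s7 s7-1->s7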